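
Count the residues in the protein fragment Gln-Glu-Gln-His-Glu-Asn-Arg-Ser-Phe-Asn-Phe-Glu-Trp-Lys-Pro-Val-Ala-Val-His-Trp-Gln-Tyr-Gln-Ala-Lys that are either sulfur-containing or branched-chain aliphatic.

2

Sulfur-containing: C, M. Branched-chain aliphatic: I, L, V.
Sulfur-containing residues here: none (0).
Branched-chain aliphatic residues here: Val16, Val18 (2).
The two groups share no amino acid, so total = 0 + 2 = 2.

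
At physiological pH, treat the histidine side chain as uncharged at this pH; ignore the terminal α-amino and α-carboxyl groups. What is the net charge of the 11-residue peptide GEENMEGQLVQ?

-3

At pH ~7.4 the Lys and Arg side chains are protonated (+1), the Asp and Glu side chains are deprotonated (−1), and with His taken as neutral all other side chains carry no charge.
Positive (K, R): none → +0.
Negative (D, E): E2, E3, E6 → −3.
Net charge = (+0) + (−3) = −3.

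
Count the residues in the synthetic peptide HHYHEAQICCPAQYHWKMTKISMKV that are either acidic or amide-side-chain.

Acidic: D, E. Amide-side-chain: N, Q.
Acidic residues here: E5 (1).
Amide-side-chain residues here: Q7, Q13 (2).
The two groups share no amino acid, so total = 1 + 2 = 3.

3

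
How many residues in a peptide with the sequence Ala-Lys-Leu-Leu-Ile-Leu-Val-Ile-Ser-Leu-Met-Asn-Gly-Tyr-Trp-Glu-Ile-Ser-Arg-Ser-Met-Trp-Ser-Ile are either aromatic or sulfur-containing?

Aromatic: F, W, Y. Sulfur-containing: C, M.
Aromatic residues here: Tyr14, Trp15, Trp22 (3).
Sulfur-containing residues here: Met11, Met21 (2).
The two groups share no amino acid, so total = 3 + 2 = 5.

5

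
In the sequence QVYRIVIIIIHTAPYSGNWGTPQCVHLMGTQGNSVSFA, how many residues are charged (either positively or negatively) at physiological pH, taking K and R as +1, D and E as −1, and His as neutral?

1

Charged side chains at pH ~7.4: K, R (positive); D, E (negative).
Matching residues: R4.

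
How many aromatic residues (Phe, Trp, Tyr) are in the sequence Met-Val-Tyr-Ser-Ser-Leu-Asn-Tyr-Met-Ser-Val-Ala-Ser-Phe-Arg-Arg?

3

Matching residues: Tyr3, Tyr8, Phe14.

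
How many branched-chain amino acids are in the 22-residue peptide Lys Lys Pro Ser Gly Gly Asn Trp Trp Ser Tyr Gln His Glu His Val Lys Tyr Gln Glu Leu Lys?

V, L, and I make up the branched-chain aliphatic group.
Matching residues: Val16, Leu21.

2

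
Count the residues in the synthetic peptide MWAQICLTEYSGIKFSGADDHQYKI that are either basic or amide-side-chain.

Basic: H, K, R. Amide-side-chain: N, Q.
Basic residues here: K14, H21, K24 (3).
Amide-side-chain residues here: Q4, Q22 (2).
The two groups share no amino acid, so total = 3 + 2 = 5.

5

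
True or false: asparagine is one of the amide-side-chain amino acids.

Only N (asparagine) and Q (glutamine) carry a side-chain carboxamide.
Asparagine is in this group.

True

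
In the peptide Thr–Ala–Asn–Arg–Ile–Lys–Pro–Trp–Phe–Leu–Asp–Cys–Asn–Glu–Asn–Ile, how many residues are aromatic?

The aromatic amino acids are Phe (F, benzyl), Trp (W, indole), and Tyr (Y, phenol).
Matching residues: Trp8, Phe9.

2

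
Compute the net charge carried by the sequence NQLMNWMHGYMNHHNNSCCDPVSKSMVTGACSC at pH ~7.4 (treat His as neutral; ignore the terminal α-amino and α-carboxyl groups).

The side chains ionized at physiological pH are Lys/Arg (+1) and Asp/Glu (−1); with His treated as neutral, nothing else contributes.
Positive (K, R): K24 → +1.
Negative (D, E): D20 → −1.
Net charge = (+1) + (−1) = 0.

0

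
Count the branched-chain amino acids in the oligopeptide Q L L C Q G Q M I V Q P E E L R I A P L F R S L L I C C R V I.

12

The BCAAs are Val, Leu, and Ile — aliphatic side chains with a branch point.
Matching residues: L2, L3, I9, V10, L15, I17, L20, L24, L25, I26, V30, I31.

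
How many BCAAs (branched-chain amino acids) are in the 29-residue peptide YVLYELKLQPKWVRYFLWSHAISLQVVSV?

11

Valine (V), leucine (L), and isoleucine (I) are the branched-chain amino acids.
Matching residues: V2, L3, L6, L8, V13, L17, I22, L24, V26, V27, V29.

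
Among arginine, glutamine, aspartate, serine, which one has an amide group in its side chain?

Asparagine (N) and glutamine (Q) have uncharged amide side chains.
Of the listed options, only glutamine belongs to this group.

glutamine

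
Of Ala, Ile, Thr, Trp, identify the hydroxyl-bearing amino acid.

Serine (S), threonine (T), and tyrosine (Y) each carry a hydroxyl group on the side chain.
Of the listed options, only Thr belongs to this group.

Thr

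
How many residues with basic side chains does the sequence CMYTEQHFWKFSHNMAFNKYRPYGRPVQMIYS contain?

6

Lysine (K), arginine (R), and histidine (H) have basic, nitrogen-containing side chains.
Matching residues: H7, K10, H13, K19, R21, R25.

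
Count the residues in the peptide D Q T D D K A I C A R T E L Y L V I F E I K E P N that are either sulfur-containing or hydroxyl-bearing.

4

Sulfur-containing: C, M. Hydroxyl-bearing: S, T, Y.
Sulfur-containing residues here: C9 (1).
Hydroxyl-bearing residues here: T3, T12, Y15 (3).
The two groups share no amino acid, so total = 1 + 3 = 4.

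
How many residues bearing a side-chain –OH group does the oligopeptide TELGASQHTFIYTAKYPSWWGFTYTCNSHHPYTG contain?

Serine (S), threonine (T), and tyrosine (Y) each carry a hydroxyl group on the side chain.
Matching residues: T1, S6, T9, Y12, T13, Y16, S18, T23, Y24, T25, S28, Y32, T33.

13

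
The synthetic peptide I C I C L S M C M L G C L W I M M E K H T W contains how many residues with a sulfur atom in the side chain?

Cysteine (C, thiol) and methionine (M, thioether) are the two sulfur-containing amino acids.
Matching residues: C2, C4, M7, C8, M9, C12, M16, M17.

8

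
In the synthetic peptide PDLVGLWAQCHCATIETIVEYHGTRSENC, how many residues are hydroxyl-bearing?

5

The –OH-bearing residues are Ser, Thr (aliphatic alcohols), and Tyr (phenol).
Matching residues: T14, T17, Y21, T24, S26.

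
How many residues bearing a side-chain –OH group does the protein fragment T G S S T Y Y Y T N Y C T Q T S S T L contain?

S, T, and Y are the three residues with a side-chain hydroxyl.
Matching residues: T1, S3, S4, T5, Y6, Y7, Y8, T9, Y11, T13, T15, S16, S17, T18.

14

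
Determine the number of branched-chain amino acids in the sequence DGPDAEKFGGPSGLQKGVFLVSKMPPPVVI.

7

Valine (V), leucine (L), and isoleucine (I) are the branched-chain amino acids.
Matching residues: L14, V18, L20, V21, V28, V29, I30.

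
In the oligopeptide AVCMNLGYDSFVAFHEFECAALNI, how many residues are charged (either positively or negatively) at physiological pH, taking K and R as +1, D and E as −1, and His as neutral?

Charged side chains at pH ~7.4: K, R (positive); D, E (negative).
Matching residues: D9, E16, E18.

3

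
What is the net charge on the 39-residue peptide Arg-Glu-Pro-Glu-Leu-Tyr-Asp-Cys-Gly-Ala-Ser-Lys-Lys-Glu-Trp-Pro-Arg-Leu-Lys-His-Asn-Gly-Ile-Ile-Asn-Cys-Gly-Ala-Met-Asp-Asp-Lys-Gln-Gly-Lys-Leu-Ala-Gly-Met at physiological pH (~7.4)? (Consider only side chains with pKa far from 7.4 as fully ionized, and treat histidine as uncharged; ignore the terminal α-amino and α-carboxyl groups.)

At pH ~7.4 the Lys and Arg side chains are protonated (+1), the Asp and Glu side chains are deprotonated (−1), and with His taken as neutral all other side chains carry no charge.
Positive (K, R): Arg1, Lys12, Lys13, Arg17, Lys19, Lys32, Lys35 → +7.
Negative (D, E): Glu2, Glu4, Asp7, Glu14, Asp30, Asp31 → −6.
Net charge = (+7) + (−6) = +1.

+1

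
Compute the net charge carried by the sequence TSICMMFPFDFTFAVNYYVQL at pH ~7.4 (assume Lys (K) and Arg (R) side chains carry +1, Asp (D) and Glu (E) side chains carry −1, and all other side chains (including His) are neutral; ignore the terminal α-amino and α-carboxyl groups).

Positive (K, R): none → +0.
Negative (D, E): D10 → −1.
Net charge = (+0) + (−1) = −1.

-1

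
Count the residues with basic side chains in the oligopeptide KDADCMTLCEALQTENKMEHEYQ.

Lysine (K), arginine (R), and histidine (H) have basic, nitrogen-containing side chains.
Matching residues: K1, K17, H20.

3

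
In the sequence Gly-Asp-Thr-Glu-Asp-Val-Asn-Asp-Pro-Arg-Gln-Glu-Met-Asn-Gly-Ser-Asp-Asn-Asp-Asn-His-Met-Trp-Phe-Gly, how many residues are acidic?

Aspartate (D) and glutamate (E) have carboxylic-acid side chains and are the acidic amino acids.
Matching residues: Asp2, Glu4, Asp5, Asp8, Glu12, Asp17, Asp19.

7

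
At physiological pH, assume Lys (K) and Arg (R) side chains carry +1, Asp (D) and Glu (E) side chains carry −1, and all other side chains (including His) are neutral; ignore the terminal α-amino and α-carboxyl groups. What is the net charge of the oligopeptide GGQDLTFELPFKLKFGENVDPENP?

-3

Positive (K, R): K12, K14 → +2.
Negative (D, E): D4, E8, E17, D20, E22 → −5.
Net charge = (+2) + (−5) = −3.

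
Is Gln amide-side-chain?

The amide-side-chain residues are Asn (N) and Gln (Q).
Glutamine is in this group.

Yes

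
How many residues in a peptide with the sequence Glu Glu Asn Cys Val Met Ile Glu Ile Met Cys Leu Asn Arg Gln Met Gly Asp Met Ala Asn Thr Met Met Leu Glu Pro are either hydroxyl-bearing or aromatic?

1

Hydroxyl-bearing: S, T, Y. Aromatic: F, W, Y.
Hydroxyl-bearing residues here: Thr22 (1).
Aromatic residues here: none (0).
(Y belongs to both groups, but none appear in this sequence.) Total = 1 + 0 = 1.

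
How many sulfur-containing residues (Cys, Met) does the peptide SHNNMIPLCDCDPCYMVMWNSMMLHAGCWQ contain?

9

Matching residues: M5, C9, C11, C14, M16, M18, M22, M23, C28.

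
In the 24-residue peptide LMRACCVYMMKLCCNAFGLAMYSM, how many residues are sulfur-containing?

9

Cysteine (C, thiol) and methionine (M, thioether) are the two sulfur-containing amino acids.
Matching residues: M2, C5, C6, M9, M10, C13, C14, M21, M24.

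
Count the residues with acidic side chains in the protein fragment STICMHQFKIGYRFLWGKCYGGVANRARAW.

0

Only D (aspartate) and E (glutamate) carry a side-chain carboxylic acid.
None of the 30 residues belong to this group.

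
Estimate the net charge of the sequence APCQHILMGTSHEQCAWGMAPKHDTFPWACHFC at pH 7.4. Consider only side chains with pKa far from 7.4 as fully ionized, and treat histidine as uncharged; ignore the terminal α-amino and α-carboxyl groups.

Near pH 7.4, K and R contribute +1 each, D and E contribute −1 each, and every other side chain (His included, as stated) is uncharged.
Positive (K, R): K22 → +1.
Negative (D, E): E13, D24 → −2.
Net charge = (+1) + (−2) = −1.

-1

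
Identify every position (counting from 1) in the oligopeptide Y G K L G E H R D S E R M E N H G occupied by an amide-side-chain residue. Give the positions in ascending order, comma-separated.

Matching residues: N15.

15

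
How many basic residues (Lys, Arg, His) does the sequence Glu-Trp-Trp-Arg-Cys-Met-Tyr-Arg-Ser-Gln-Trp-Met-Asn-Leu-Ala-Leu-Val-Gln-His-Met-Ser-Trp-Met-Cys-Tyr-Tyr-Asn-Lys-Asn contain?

Matching residues: Arg4, Arg8, His19, Lys28.

4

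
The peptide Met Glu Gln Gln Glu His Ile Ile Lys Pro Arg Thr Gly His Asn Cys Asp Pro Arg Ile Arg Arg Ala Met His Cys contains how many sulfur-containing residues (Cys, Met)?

4

Matching residues: Met1, Cys16, Met24, Cys26.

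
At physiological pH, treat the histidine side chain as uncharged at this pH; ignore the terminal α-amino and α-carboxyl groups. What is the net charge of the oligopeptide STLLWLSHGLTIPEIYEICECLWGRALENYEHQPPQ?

-4

The side chains ionized at physiological pH are Lys/Arg (+1) and Asp/Glu (−1); with His treated as neutral, nothing else contributes.
Positive (K, R): R25 → +1.
Negative (D, E): E14, E17, E20, E28, E31 → −5.
Net charge = (+1) + (−5) = −4.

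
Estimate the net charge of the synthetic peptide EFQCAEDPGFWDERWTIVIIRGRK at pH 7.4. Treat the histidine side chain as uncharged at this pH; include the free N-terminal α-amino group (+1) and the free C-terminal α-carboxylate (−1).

-1

At pH ~7.4 the Lys and Arg side chains are protonated (+1), the Asp and Glu side chains are deprotonated (−1), and with His taken as neutral all other side chains carry no charge.
Positive (K, R): R14, R21, R23, K24 → +4.
Negative (D, E): E1, E6, D7, D12, E13 → −5.
The N-terminus (+1) and C-terminus (−1) cancel.
Net charge = (+4) + (−5) = −1.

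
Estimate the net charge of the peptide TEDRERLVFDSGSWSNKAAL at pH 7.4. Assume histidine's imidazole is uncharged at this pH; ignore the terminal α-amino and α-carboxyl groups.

-1

The side chains ionized at physiological pH are Lys/Arg (+1) and Asp/Glu (−1); with His treated as neutral, nothing else contributes.
Positive (K, R): R4, R6, K17 → +3.
Negative (D, E): E2, D3, E5, D10 → −4.
Net charge = (+3) + (−4) = −1.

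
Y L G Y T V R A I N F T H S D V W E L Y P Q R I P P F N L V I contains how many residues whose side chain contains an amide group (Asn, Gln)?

Matching residues: N10, Q22, N28.

3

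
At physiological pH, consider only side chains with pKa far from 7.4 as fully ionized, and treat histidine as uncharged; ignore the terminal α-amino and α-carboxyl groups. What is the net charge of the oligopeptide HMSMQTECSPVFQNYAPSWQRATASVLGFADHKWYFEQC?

Near pH 7.4, K and R contribute +1 each, D and E contribute −1 each, and every other side chain (His included, as stated) is uncharged.
Positive (K, R): R21, K33 → +2.
Negative (D, E): E7, D31, E37 → −3.
Net charge = (+2) + (−3) = −1.

-1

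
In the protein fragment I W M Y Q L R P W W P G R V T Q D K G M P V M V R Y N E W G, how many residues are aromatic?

F, W, and Y each carry an aromatic ring on the side chain.
Matching residues: W2, Y4, W9, W10, Y26, W29.

6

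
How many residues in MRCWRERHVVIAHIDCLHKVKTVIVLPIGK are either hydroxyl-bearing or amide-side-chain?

1

Hydroxyl-bearing: S, T, Y. Amide-side-chain: N, Q.
Hydroxyl-bearing residues here: T22 (1).
Amide-side-chain residues here: none (0).
The two groups share no amino acid, so total = 1 + 0 = 1.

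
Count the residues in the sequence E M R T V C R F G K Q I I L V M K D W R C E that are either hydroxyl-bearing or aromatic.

3

Hydroxyl-bearing: S, T, Y. Aromatic: F, W, Y.
Hydroxyl-bearing residues here: T4 (1).
Aromatic residues here: F8, W19 (2).
(Y belongs to both groups, but none appear in this sequence.) Total = 1 + 2 = 3.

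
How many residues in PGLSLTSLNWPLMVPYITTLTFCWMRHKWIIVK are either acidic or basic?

4

Acidic: D, E. Basic: H, K, R.
Acidic residues here: none (0).
Basic residues here: R26, H27, K28, K33 (4).
The two groups share no amino acid, so total = 0 + 4 = 4.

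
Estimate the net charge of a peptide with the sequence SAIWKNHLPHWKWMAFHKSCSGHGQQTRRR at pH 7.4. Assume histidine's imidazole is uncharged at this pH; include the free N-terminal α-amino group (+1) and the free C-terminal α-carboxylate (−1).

+6

At pH ~7.4 the Lys and Arg side chains are protonated (+1), the Asp and Glu side chains are deprotonated (−1), and with His taken as neutral all other side chains carry no charge.
Positive (K, R): K5, K12, K18, R28, R29, R30 → +6.
Negative (D, E): none → −0.
The N-terminus (+1) and C-terminus (−1) cancel.
Net charge = (+6) + (−0) = +6.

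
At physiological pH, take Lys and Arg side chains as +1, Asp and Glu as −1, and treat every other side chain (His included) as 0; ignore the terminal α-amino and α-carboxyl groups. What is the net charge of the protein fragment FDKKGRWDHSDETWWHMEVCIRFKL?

Positive (K, R): K3, K4, R6, R22, K24 → +5.
Negative (D, E): D2, D8, D11, E12, E18 → −5.
Net charge = (+5) + (−5) = 0.

0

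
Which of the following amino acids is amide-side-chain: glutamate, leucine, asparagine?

asparagine

Only N (asparagine) and Q (glutamine) carry a side-chain carboxamide.
Of the listed options, only asparagine belongs to this group.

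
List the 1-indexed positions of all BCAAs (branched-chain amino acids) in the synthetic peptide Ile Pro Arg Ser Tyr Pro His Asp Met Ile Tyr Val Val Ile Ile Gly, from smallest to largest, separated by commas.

1, 10, 12, 13, 14, 15

V, L, and I make up the branched-chain aliphatic group.
Matching residues: Ile1, Ile10, Val12, Val13, Ile14, Ile15.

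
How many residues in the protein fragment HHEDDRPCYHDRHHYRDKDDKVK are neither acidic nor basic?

Acidic: D, E. Basic: K, R, H. All other residues are neither.
Matching residues: P7, C8, Y9, Y15, V22.

5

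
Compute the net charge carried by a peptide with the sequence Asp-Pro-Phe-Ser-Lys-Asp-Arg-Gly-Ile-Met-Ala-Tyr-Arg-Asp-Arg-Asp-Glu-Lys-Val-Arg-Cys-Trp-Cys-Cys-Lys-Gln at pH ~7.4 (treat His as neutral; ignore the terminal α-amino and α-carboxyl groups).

Near pH 7.4, K and R contribute +1 each, D and E contribute −1 each, and every other side chain (His included, as stated) is uncharged.
Positive (K, R): Lys5, Arg7, Arg13, Arg15, Lys18, Arg20, Lys25 → +7.
Negative (D, E): Asp1, Asp6, Asp14, Asp16, Glu17 → −5.
Net charge = (+7) + (−5) = +2.

+2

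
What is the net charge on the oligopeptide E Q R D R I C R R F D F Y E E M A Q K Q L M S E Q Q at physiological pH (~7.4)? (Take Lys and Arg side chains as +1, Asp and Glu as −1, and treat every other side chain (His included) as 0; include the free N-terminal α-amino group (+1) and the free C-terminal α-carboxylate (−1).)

Positive (K, R): R3, R5, R8, R9, K19 → +5.
Negative (D, E): E1, D4, D11, E14, E15, E24 → −6.
The N-terminus (+1) and C-terminus (−1) cancel.
Net charge = (+5) + (−6) = −1.

-1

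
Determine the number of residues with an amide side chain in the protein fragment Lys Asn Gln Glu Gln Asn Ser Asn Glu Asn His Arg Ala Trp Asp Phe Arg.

6

Asparagine (N) and glutamine (Q) have uncharged amide side chains.
Matching residues: Asn2, Gln3, Gln5, Asn6, Asn8, Asn10.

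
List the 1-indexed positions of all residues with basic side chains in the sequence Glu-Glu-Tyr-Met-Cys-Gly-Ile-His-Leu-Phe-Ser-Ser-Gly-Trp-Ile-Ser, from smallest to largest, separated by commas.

The basic amino acids are Lys (K), Arg (R), and His (H).
Matching residues: His8.

8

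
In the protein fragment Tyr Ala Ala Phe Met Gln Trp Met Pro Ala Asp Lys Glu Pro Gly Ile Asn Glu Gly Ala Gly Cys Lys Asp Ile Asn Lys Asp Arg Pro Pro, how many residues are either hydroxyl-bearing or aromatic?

Hydroxyl-bearing: S, T, Y. Aromatic: F, W, Y.
Hydroxyl-bearing residues here: Tyr1 (1).
Aromatic residues here: Tyr1, Phe4, Trp7 (3).
Y is in both groups, so the 1 Y residue must not be double-counted.
Total = 1 + 3 − 1 = 3.

3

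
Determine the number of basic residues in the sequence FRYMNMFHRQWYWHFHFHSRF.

Lysine (K), arginine (R), and histidine (H) have basic, nitrogen-containing side chains.
Matching residues: R2, H8, R9, H14, H16, H18, R20.

7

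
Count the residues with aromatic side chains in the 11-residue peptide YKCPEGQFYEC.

Phenylalanine (F), tryptophan (W), and tyrosine (Y) have aromatic ring side chains.
Matching residues: Y1, F8, Y9.

3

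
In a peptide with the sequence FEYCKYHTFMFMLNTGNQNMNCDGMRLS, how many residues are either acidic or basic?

5

Acidic: D, E. Basic: H, K, R.
Acidic residues here: E2, D23 (2).
Basic residues here: K5, H7, R26 (3).
The two groups share no amino acid, so total = 2 + 3 = 5.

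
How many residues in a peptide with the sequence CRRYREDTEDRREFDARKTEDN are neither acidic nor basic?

Acidic: D, E. Basic: K, R, H. All other residues are neither.
Matching residues: C1, Y4, T8, F14, A16, T19, N22.

7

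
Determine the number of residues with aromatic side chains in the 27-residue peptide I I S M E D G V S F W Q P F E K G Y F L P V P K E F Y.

7

Phenylalanine (F), tryptophan (W), and tyrosine (Y) have aromatic ring side chains.
Matching residues: F10, W11, F14, Y18, F19, F26, Y27.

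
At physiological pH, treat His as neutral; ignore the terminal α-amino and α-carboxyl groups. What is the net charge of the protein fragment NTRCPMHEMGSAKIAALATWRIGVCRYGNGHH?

At pH ~7.4 the Lys and Arg side chains are protonated (+1), the Asp and Glu side chains are deprotonated (−1), and with His taken as neutral all other side chains carry no charge.
Positive (K, R): R3, K13, R21, R26 → +4.
Negative (D, E): E8 → −1.
Net charge = (+4) + (−1) = +3.

+3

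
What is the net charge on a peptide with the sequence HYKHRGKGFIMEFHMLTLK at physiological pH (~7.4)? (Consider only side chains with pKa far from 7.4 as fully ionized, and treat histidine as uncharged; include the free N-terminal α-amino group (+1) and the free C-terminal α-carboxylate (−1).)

+3

The side chains ionized at physiological pH are Lys/Arg (+1) and Asp/Glu (−1); with His treated as neutral, nothing else contributes.
Positive (K, R): K3, R5, K7, K19 → +4.
Negative (D, E): E12 → −1.
The N-terminus (+1) and C-terminus (−1) cancel.
Net charge = (+4) + (−1) = +3.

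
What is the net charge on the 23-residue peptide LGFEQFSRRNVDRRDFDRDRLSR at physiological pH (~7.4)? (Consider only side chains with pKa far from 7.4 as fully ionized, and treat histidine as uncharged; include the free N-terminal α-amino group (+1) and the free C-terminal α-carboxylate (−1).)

Near pH 7.4, K and R contribute +1 each, D and E contribute −1 each, and every other side chain (His included, as stated) is uncharged.
Positive (K, R): R8, R9, R13, R14, R18, R20, R23 → +7.
Negative (D, E): E4, D12, D15, D17, D19 → −5.
The N-terminus (+1) and C-terminus (−1) cancel.
Net charge = (+7) + (−5) = +2.

+2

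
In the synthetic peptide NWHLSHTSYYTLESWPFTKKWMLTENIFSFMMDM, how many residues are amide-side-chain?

Only N (asparagine) and Q (glutamine) carry a side-chain carboxamide.
Matching residues: N1, N26.

2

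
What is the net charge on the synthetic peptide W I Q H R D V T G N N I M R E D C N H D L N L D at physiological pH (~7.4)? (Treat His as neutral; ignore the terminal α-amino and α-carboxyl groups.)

-3

Near pH 7.4, K and R contribute +1 each, D and E contribute −1 each, and every other side chain (His included, as stated) is uncharged.
Positive (K, R): R5, R14 → +2.
Negative (D, E): D6, E15, D16, D20, D24 → −5.
Net charge = (+2) + (−5) = −3.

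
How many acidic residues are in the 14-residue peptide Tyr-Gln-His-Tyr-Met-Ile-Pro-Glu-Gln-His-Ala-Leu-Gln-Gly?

1

Aspartate (D) and glutamate (E) have carboxylic-acid side chains and are the acidic amino acids.
Matching residues: Glu8.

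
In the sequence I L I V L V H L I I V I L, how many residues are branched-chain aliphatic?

The BCAAs are Val, Leu, and Ile — aliphatic side chains with a branch point.
Matching residues: I1, L2, I3, V4, L5, V6, L8, I9, I10, V11, I12, L13.

12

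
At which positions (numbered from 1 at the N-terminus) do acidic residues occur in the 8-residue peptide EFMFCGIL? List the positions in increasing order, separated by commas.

1

The acidic residues are Asp (D) and Glu (E), whose side chains end in a carboxylate group.
Matching residues: E1.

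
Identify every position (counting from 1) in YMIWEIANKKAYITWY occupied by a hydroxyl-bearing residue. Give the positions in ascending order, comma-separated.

1, 12, 14, 16

Serine (S), threonine (T), and tyrosine (Y) each carry a hydroxyl group on the side chain.
Matching residues: Y1, Y12, T14, Y16.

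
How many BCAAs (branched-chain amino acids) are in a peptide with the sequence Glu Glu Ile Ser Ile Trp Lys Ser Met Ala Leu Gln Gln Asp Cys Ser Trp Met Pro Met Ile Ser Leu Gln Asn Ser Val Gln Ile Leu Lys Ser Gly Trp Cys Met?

8

The BCAAs are Val, Leu, and Ile — aliphatic side chains with a branch point.
Matching residues: Ile3, Ile5, Leu11, Ile21, Leu23, Val27, Ile29, Leu30.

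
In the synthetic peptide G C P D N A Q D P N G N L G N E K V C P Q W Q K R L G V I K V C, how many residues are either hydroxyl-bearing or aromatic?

1

Hydroxyl-bearing: S, T, Y. Aromatic: F, W, Y.
Hydroxyl-bearing residues here: none (0).
Aromatic residues here: W22 (1).
(Y belongs to both groups, but none appear in this sequence.) Total = 0 + 1 = 1.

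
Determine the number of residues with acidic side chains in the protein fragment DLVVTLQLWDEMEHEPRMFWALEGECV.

Aspartate (D) and glutamate (E) have carboxylic-acid side chains and are the acidic amino acids.
Matching residues: D1, D10, E11, E13, E15, E23, E25.

7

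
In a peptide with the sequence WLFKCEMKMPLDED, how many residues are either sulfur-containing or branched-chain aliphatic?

Sulfur-containing: C, M. Branched-chain aliphatic: I, L, V.
Sulfur-containing residues here: C5, M7, M9 (3).
Branched-chain aliphatic residues here: L2, L11 (2).
The two groups share no amino acid, so total = 3 + 2 = 5.

5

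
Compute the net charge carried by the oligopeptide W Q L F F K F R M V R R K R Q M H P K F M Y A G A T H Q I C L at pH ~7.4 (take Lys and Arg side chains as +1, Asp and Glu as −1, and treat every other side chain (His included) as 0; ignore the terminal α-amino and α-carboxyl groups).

Positive (K, R): K6, R8, R11, R12, K13, R14, K19 → +7.
Negative (D, E): none → −0.
Net charge = (+7) + (−0) = +7.

+7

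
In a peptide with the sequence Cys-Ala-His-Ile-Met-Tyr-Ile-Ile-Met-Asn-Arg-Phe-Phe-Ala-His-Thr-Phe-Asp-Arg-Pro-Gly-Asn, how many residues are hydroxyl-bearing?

2

S, T, and Y are the three residues with a side-chain hydroxyl.
Matching residues: Tyr6, Thr16.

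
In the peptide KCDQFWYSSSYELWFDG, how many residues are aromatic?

6

F, W, and Y each carry an aromatic ring on the side chain.
Matching residues: F5, W6, Y7, Y11, W14, F15.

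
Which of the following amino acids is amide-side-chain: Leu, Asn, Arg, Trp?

Asn

The amide-side-chain residues are Asn (N) and Gln (Q).
Of the listed options, only Asn belongs to this group.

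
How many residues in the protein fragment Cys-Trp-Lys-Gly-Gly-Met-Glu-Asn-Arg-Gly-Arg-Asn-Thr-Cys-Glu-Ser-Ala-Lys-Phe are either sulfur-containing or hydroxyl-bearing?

Sulfur-containing: C, M. Hydroxyl-bearing: S, T, Y.
Sulfur-containing residues here: Cys1, Met6, Cys14 (3).
Hydroxyl-bearing residues here: Thr13, Ser16 (2).
The two groups share no amino acid, so total = 3 + 2 = 5.

5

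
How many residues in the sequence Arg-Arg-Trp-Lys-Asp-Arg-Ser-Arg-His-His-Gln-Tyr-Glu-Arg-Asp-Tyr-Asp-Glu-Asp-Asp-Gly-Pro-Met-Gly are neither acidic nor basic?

9

Acidic: D, E. Basic: K, R, H. All other residues are neither.
Matching residues: Trp3, Ser7, Gln11, Tyr12, Tyr16, Gly21, Pro22, Met23, Gly24.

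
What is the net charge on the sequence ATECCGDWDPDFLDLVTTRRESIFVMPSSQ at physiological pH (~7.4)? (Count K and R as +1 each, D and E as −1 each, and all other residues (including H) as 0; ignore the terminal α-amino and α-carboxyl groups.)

Positive (K, R): R19, R20 → +2.
Negative (D, E): E3, D7, D9, D11, D14, E21 → −6.
Net charge = (+2) + (−6) = −4.

-4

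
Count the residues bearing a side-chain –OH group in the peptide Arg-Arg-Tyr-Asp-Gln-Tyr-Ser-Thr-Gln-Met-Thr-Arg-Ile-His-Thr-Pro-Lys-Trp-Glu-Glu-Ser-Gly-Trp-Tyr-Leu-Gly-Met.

8

The –OH-bearing residues are Ser, Thr (aliphatic alcohols), and Tyr (phenol).
Matching residues: Tyr3, Tyr6, Ser7, Thr8, Thr11, Thr15, Ser21, Tyr24.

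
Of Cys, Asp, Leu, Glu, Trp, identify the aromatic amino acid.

F, W, and Y each carry an aromatic ring on the side chain.
Of the listed options, only Trp belongs to this group.

Trp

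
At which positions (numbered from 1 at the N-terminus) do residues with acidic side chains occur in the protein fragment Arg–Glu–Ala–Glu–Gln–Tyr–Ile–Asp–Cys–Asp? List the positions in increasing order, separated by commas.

Only D (aspartate) and E (glutamate) carry a side-chain carboxylic acid.
Matching residues: Glu2, Glu4, Asp8, Asp10.

2, 4, 8, 10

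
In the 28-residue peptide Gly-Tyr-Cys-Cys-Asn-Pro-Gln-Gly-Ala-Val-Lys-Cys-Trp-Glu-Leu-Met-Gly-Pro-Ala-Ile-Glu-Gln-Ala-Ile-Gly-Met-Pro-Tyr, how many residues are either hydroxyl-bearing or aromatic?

Hydroxyl-bearing: S, T, Y. Aromatic: F, W, Y.
Hydroxyl-bearing residues here: Tyr2, Tyr28 (2).
Aromatic residues here: Tyr2, Trp13, Tyr28 (3).
Y is in both groups, so the 2 Y residues must not be double-counted.
Total = 2 + 3 − 2 = 3.

3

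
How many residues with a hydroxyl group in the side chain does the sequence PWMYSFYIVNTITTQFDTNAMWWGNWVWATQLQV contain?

8

S, T, and Y are the three residues with a side-chain hydroxyl.
Matching residues: Y4, S5, Y7, T11, T13, T14, T18, T30.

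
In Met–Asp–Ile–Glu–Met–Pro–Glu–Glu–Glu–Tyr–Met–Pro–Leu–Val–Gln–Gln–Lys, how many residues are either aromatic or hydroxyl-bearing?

1

Aromatic: F, W, Y. Hydroxyl-bearing: S, T, Y.
Aromatic residues here: Tyr10 (1).
Hydroxyl-bearing residues here: Tyr10 (1).
Y is in both groups, so the 1 Y residue must not be double-counted.
Total = 1 + 1 − 1 = 1.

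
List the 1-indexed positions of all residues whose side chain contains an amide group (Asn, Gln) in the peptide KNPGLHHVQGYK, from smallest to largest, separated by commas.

Matching residues: N2, Q9.

2, 9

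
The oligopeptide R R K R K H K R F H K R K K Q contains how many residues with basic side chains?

The basic amino acids are Lys (K), Arg (R), and His (H).
Matching residues: R1, R2, K3, R4, K5, H6, K7, R8, H10, K11, R12, K13, K14.

13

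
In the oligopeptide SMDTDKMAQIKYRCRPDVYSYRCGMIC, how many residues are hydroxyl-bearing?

The –OH-bearing residues are Ser, Thr (aliphatic alcohols), and Tyr (phenol).
Matching residues: S1, T4, Y12, Y19, S20, Y21.

6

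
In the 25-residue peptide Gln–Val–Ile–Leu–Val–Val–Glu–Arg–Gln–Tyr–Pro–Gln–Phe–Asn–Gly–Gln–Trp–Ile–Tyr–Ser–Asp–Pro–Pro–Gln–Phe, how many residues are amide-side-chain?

Asparagine (N) and glutamine (Q) have uncharged amide side chains.
Matching residues: Gln1, Gln9, Gln12, Asn14, Gln16, Gln24.

6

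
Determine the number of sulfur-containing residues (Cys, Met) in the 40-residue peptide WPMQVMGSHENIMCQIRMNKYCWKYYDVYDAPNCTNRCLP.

8

Matching residues: M3, M6, M13, C14, M18, C22, C34, C38.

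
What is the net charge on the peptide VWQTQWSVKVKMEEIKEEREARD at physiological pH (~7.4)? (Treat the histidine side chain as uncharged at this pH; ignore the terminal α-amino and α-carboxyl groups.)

-1

The side chains ionized at physiological pH are Lys/Arg (+1) and Asp/Glu (−1); with His treated as neutral, nothing else contributes.
Positive (K, R): K9, K11, K16, R19, R22 → +5.
Negative (D, E): E13, E14, E17, E18, E20, D23 → −6.
Net charge = (+5) + (−6) = −1.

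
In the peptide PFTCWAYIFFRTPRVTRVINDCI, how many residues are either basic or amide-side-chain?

Basic: H, K, R. Amide-side-chain: N, Q.
Basic residues here: R11, R14, R17 (3).
Amide-side-chain residues here: N20 (1).
The two groups share no amino acid, so total = 3 + 1 = 4.

4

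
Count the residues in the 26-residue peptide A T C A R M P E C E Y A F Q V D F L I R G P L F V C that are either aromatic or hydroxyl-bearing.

Aromatic: F, W, Y. Hydroxyl-bearing: S, T, Y.
Aromatic residues here: Y11, F13, F17, F24 (4).
Hydroxyl-bearing residues here: T2, Y11 (2).
Y is in both groups, so the 1 Y residue must not be double-counted.
Total = 4 + 2 − 1 = 5.

5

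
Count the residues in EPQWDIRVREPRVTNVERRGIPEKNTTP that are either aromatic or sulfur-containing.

1

Aromatic: F, W, Y. Sulfur-containing: C, M.
Aromatic residues here: W4 (1).
Sulfur-containing residues here: none (0).
The two groups share no amino acid, so total = 1 + 0 = 1.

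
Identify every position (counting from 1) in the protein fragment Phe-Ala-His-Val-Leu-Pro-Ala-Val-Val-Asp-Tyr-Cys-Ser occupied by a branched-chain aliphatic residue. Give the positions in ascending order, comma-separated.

4, 5, 8, 9

The BCAAs are Val, Leu, and Ile — aliphatic side chains with a branch point.
Matching residues: Val4, Leu5, Val8, Val9.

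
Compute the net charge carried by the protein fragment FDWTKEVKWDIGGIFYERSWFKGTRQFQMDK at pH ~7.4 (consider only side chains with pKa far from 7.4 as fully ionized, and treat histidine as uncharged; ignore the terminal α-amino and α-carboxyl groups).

+1

At pH ~7.4 the Lys and Arg side chains are protonated (+1), the Asp and Glu side chains are deprotonated (−1), and with His taken as neutral all other side chains carry no charge.
Positive (K, R): K5, K8, R18, K22, R25, K31 → +6.
Negative (D, E): D2, E6, D10, E17, D30 → −5.
Net charge = (+6) + (−5) = +1.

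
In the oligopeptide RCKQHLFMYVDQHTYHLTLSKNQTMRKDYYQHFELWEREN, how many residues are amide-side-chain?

Asparagine (N) and glutamine (Q) have uncharged amide side chains.
Matching residues: Q4, Q12, N22, Q23, Q31, N40.

6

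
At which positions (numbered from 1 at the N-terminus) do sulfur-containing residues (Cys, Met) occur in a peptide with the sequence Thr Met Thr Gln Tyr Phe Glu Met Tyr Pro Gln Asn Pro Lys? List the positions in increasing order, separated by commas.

Matching residues: Met2, Met8.

2, 8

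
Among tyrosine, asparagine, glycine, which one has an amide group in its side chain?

asparagine

The amide-side-chain residues are Asn (N) and Gln (Q).
Of the listed options, only asparagine belongs to this group.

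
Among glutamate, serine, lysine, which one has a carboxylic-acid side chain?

glutamate

Aspartate (D) and glutamate (E) have carboxylic-acid side chains and are the acidic amino acids.
Of the listed options, only glutamate belongs to this group.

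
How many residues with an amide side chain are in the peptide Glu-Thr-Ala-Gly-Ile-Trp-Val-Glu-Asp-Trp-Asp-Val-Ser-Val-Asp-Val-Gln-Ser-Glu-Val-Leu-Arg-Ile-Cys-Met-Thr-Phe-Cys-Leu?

Asparagine (N) and glutamine (Q) have uncharged amide side chains.
Matching residues: Gln17.

1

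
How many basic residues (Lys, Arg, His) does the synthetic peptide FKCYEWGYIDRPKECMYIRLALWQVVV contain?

4

Matching residues: K2, R11, K13, R19.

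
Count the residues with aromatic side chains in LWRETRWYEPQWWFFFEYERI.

F, W, and Y each carry an aromatic ring on the side chain.
Matching residues: W2, W7, Y8, W12, W13, F14, F15, F16, Y18.

9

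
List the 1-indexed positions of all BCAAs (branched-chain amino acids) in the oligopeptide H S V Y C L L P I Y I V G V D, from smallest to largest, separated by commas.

3, 6, 7, 9, 11, 12, 14

Valine (V), leucine (L), and isoleucine (I) are the branched-chain amino acids.
Matching residues: V3, L6, L7, I9, I11, V12, V14.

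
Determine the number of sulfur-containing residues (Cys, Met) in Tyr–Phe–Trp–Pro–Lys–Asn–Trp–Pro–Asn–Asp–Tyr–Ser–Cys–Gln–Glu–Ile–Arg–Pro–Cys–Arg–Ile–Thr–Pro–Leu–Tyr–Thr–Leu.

Matching residues: Cys13, Cys19.

2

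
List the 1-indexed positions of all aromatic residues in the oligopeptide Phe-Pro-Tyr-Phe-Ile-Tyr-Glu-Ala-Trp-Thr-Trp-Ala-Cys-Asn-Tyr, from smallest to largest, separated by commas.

Phenylalanine (F), tryptophan (W), and tyrosine (Y) have aromatic ring side chains.
Matching residues: Phe1, Tyr3, Phe4, Tyr6, Trp9, Trp11, Tyr15.

1, 3, 4, 6, 9, 11, 15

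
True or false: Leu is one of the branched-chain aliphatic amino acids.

True

V, L, and I make up the branched-chain aliphatic group.
Leucine is in this group.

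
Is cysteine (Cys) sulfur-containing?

Yes

Cysteine (C, thiol) and methionine (M, thioether) are the two sulfur-containing amino acids.
Cysteine is in this group.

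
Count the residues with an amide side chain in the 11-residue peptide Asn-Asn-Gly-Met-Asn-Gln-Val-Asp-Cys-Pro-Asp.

Asparagine (N) and glutamine (Q) have uncharged amide side chains.
Matching residues: Asn1, Asn2, Asn5, Gln6.

4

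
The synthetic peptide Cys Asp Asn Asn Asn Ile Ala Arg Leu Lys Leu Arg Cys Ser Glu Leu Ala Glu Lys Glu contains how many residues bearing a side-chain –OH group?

S, T, and Y are the three residues with a side-chain hydroxyl.
Matching residues: Ser14.

1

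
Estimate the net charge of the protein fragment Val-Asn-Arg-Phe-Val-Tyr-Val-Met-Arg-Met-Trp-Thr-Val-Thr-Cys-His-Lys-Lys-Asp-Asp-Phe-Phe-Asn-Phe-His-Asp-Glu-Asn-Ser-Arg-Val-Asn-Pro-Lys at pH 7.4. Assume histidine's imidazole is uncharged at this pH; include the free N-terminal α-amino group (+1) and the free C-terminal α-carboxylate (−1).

The side chains ionized at physiological pH are Lys/Arg (+1) and Asp/Glu (−1); with His treated as neutral, nothing else contributes.
Positive (K, R): Arg3, Arg9, Lys17, Lys18, Arg30, Lys34 → +6.
Negative (D, E): Asp19, Asp20, Asp26, Glu27 → −4.
The N-terminus (+1) and C-terminus (−1) cancel.
Net charge = (+6) + (−4) = +2.

+2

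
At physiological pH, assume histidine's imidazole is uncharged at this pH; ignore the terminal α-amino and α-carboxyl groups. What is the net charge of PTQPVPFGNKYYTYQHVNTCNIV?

Near pH 7.4, K and R contribute +1 each, D and E contribute −1 each, and every other side chain (His included, as stated) is uncharged.
Positive (K, R): K10 → +1.
Negative (D, E): none → −0.
Net charge = (+1) + (−0) = +1.

+1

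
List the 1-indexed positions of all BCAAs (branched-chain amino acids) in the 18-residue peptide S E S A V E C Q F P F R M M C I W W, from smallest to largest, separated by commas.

The BCAAs are Val, Leu, and Ile — aliphatic side chains with a branch point.
Matching residues: V5, I16.

5, 16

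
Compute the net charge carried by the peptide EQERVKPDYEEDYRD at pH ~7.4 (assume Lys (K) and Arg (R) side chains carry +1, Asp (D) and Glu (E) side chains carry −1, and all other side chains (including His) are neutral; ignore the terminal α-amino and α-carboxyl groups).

Positive (K, R): R4, K6, R14 → +3.
Negative (D, E): E1, E3, D8, E10, E11, D12, D15 → −7.
Net charge = (+3) + (−7) = −4.

-4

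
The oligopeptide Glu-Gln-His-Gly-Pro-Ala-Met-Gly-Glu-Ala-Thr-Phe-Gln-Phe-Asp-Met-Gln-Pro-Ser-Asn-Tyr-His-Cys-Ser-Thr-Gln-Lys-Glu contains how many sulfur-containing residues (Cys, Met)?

3

Matching residues: Met7, Met16, Cys23.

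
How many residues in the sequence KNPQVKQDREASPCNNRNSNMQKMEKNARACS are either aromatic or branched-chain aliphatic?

1

Aromatic: F, W, Y. Branched-chain aliphatic: I, L, V.
Aromatic residues here: none (0).
Branched-chain aliphatic residues here: V5 (1).
The two groups share no amino acid, so total = 0 + 1 = 1.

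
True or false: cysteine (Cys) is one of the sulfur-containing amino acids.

True

Only Cys (C) and Met (M) have a sulfur atom in the side chain.
Cysteine is in this group.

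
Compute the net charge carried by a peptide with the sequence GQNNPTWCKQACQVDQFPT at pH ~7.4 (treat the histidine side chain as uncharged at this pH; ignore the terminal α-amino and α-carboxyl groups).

At pH ~7.4 the Lys and Arg side chains are protonated (+1), the Asp and Glu side chains are deprotonated (−1), and with His taken as neutral all other side chains carry no charge.
Positive (K, R): K9 → +1.
Negative (D, E): D15 → −1.
Net charge = (+1) + (−1) = 0.

0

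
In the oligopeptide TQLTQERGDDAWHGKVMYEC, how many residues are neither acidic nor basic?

13

Acidic: D, E. Basic: K, R, H. All other residues are neither.
Matching residues: T1, Q2, L3, T4, Q5, G8, A11, W12, G14, V16, M17, Y18, C20.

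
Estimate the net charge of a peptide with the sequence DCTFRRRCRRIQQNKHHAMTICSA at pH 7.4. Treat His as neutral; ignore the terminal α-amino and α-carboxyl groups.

At pH ~7.4 the Lys and Arg side chains are protonated (+1), the Asp and Glu side chains are deprotonated (−1), and with His taken as neutral all other side chains carry no charge.
Positive (K, R): R5, R6, R7, R9, R10, K15 → +6.
Negative (D, E): D1 → −1.
Net charge = (+6) + (−1) = +5.

+5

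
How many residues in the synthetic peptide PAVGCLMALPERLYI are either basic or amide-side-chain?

1

Basic: H, K, R. Amide-side-chain: N, Q.
Basic residues here: R12 (1).
Amide-side-chain residues here: none (0).
The two groups share no amino acid, so total = 1 + 0 = 1.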